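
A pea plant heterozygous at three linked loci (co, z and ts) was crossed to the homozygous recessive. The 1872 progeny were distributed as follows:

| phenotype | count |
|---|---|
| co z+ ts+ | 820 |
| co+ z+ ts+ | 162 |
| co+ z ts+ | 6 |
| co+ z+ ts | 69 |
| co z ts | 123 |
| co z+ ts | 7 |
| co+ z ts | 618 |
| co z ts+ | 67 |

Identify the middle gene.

The two most frequent reciprocal classes, co z+ ts+ and co+ z ts, are the parental types, so the F1 was co z+ ts+ / co+ z ts.
The two rarest classes, co z+ ts and co+ z ts+, are the double crossovers. Comparing them with the parentals, only the ts allele has switched, so ts is the middle locus and the order is z – ts – co.

ts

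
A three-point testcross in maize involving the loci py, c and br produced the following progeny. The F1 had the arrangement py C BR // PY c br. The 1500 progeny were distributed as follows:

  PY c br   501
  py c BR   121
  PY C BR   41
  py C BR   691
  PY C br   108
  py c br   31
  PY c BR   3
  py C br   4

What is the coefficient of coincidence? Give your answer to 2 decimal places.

The two rarest classes, py C br and PY c BR, are the double crossovers. Comparing them with the parentals, only the br allele has switched, so br is the middle locus and the order is py – br – c.
py–br: (72 + 7)/1500 = 0.0527; br–c: (229 + 7)/1500 = 0.1573.
Expected DCO frequency = 0.0527 × 0.1573 ≈ 0.00829; observed = 7/1500 ≈ 0.00467.
Coefficient of coincidence = 0.00467/0.00829 ≈ 0.56.

0.56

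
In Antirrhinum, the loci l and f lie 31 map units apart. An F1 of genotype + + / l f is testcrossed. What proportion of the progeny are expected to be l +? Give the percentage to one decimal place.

A map distance of 31 map units corresponds to a recombination frequency of 0.310.
The F1 is + + / l f, so l + is a recombinant gamete class with expected frequency r/2 = 0.310/2 = 0.1550.
That is 0.1550 = 15.5% of the progeny.

15.5%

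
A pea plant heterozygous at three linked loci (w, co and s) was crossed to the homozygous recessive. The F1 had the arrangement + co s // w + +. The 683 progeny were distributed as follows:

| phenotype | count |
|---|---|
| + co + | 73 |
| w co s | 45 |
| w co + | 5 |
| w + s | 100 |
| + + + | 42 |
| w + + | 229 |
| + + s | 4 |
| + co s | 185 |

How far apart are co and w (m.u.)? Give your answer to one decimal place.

14.1 m.u.

The two rarest classes, + + s and w co +, are the double crossovers. Comparing them with the parentals, only the co allele has switched, so co is the middle locus and the order is s – co – w.
Crossovers in the co–w interval produce the single-crossover classes w co s and + + + (45 + 42 = 87) plus the double crossovers (9).
RF(co–w) = (87 + 9) / 683 = 96/683 = 0.1406 → 14.1 m.u.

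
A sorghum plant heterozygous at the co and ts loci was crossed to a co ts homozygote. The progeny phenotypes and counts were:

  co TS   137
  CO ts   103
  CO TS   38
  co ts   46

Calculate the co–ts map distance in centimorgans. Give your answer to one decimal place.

25.9 centimorgans

The two most frequent classes, CO ts (103) and co TS (137), are the parental types, so the F1 was CO ts / co TS.
The recombinant classes are CO TS and co ts: 38 + 46 = 84.
Recombination frequency = 84/324 = 0.2593 ≈ 25.9%, i.e. 25.9 centimorgans.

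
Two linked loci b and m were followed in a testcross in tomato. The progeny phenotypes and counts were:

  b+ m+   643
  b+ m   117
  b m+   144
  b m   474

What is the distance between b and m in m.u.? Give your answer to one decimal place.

18.9 m.u.

The two most frequent classes, b+ m+ (643) and b m (474), are the parental types, so the F1 was b+ m+ / b m.
The recombinant classes are b+ m and b m+: 117 + 144 = 261.
Recombination frequency = 261/1378 = 0.1894 ≈ 18.9%, i.e. 18.9 m.u.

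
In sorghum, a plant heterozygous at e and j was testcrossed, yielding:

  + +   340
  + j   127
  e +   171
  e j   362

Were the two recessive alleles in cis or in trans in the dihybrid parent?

The two most frequent classes are + + (340) and e j (362); these are the parental (non-recombinant) types.
So the F1 carried + + on one chromosome and e j on the other — the recessive alleles are on the same chromosome (cis / coupling).

cis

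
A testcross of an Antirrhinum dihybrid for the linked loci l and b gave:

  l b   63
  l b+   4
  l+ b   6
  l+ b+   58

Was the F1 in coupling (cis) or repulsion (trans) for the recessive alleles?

The two most frequent classes are l+ b+ (58) and l b (63); these are the parental (non-recombinant) types.
So the F1 carried l+ b+ on one chromosome and l b on the other — the recessive alleles are on the same chromosome (cis / coupling).

cis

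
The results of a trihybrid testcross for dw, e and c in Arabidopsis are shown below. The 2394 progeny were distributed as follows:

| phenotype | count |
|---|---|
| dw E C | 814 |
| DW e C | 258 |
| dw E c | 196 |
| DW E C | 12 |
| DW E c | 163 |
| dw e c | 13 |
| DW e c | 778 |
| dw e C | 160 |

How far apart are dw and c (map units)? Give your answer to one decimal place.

20.0 map units

The two most frequent reciprocal classes, DW e c and dw E C, are the parental types, so the F1 was DW e c / dw E C.
The two rarest classes, dw e c and DW E C, are the double crossovers. Comparing them with the parentals, only the dw allele has switched, so dw is the middle locus and the order is e – dw – c.
Crossovers in the dw–c interval produce the single-crossover classes DW e C and dw E c (258 + 196 = 454) plus the double crossovers (25).
RF(dw–c) = (454 + 25) / 2394 = 479/2394 = 0.2001 → 20.0 map units.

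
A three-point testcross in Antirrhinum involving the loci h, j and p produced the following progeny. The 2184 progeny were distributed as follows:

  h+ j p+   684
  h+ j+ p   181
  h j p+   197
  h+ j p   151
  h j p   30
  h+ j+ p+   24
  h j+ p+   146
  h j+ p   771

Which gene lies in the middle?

j

The two most frequent reciprocal classes, h+ j p+ and h j+ p, are the parental types, so the F1 was h+ j p+ / h j+ p.
The two rarest classes, h+ j+ p+ and h j p, are the double crossovers. Comparing them with the parentals, only the j allele has switched, so j is the middle locus and the order is h – j – p.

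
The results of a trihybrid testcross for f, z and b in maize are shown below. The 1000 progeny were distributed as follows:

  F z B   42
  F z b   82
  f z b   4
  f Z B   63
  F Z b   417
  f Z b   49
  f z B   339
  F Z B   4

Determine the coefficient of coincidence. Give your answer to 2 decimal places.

0.53

The two most frequent reciprocal classes, F Z b and f z B, are the parental types, so the F1 was F Z b / f z B.
The two rarest classes, F Z B and f z b, are the double crossovers. Comparing them with the parentals, only the b allele has switched, so b is the middle locus and the order is z – b – f.
z–b: (145 + 8)/1000 = 0.1530; b–f: (91 + 8)/1000 = 0.0990.
Expected DCO frequency = 0.1530 × 0.0990 ≈ 0.01515; observed = 8/1000 ≈ 0.00800.
Coefficient of coincidence = 0.00800/0.01515 ≈ 0.53.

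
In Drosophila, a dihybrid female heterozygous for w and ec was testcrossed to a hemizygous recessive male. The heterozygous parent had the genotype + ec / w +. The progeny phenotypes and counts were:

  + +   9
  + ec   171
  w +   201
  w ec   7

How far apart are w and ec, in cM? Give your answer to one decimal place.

4.1 cM

The recombinant classes are + + and w ec: 9 + 7 = 16.
Recombination frequency = 16/388 = 0.0412 ≈ 4.1%, i.e. 4.1 cM.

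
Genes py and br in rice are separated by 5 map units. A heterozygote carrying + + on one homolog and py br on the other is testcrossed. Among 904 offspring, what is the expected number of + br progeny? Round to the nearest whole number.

23

A map distance of 5 map units corresponds to a recombination frequency of 0.050.
The F1 is + + / py br, so + br is a recombinant gamete class with expected frequency r/2 = 0.050/2 = 0.0250.
Expected number = 0.0250 × 904 = 22.60 ≈ 23.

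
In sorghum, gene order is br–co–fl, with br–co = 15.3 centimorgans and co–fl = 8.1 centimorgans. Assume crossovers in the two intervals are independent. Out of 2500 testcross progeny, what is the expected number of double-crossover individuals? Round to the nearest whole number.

Map distances give recombination frequencies of 0.153 and 0.081 for the two intervals.
With no interference, expected double-crossover frequency = 0.153 × 0.081 = 0.01239.
Expected number = 0.01239 × 2500 = 30.98 ≈ 31.

31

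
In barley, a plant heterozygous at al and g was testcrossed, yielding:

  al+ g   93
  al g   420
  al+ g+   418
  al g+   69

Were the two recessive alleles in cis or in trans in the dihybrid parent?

cis

The two most frequent classes are al+ g+ (418) and al g (420); these are the parental (non-recombinant) types.
So the F1 carried al+ g+ on one chromosome and al g on the other — the recessive alleles are on the same chromosome (cis / coupling).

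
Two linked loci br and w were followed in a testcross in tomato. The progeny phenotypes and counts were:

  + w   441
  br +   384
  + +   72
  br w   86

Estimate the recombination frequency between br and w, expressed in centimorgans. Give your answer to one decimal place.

16.1 centimorgans

The two most frequent classes, + w (441) and br + (384), are the parental types, so the F1 was + w / br +.
The recombinant classes are + + and br w: 72 + 86 = 158.
Recombination frequency = 158/983 = 0.1607 ≈ 16.1%, i.e. 16.1 centimorgans.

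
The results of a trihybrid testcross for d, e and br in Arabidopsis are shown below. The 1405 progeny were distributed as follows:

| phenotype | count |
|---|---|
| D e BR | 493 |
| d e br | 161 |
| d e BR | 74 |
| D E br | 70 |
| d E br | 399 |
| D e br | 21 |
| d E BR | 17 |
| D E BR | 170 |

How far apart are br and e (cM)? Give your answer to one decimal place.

26.3 cM

The two most frequent reciprocal classes, D e BR and d E br, are the parental types, so the F1 was D e BR / d E br.
The two rarest classes, D e br and d E BR, are the double crossovers. Comparing them with the parentals, only the br allele has switched, so br is the middle locus and the order is e – br – d.
Crossovers in the e–br interval produce the single-crossover classes D E BR and d e br (170 + 161 = 331) plus the double crossovers (38).
RF(e–br) = (331 + 38) / 1405 = 369/1405 = 0.2626 → 26.3 cM.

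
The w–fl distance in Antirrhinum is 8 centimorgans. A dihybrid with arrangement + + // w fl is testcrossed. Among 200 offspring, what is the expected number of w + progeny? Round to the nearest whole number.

A map distance of 8 centimorgans corresponds to a recombination frequency of 0.080.
The F1 is + + / w fl, so w + is a recombinant gamete class with expected frequency r/2 = 0.080/2 = 0.0400.
Expected number = 0.0400 × 200 = 8.00 ≈ 8.

8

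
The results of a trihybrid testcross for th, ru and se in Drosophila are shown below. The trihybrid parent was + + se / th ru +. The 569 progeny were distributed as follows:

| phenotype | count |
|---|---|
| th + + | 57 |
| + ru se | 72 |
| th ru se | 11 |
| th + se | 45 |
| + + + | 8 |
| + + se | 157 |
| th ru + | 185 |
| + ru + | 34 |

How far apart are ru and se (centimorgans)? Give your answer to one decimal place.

26.0 centimorgans

The two rarest classes, + + + and th ru se, are the double crossovers. Comparing them with the parentals, only the se allele has switched, so se is the middle locus and the order is th – se – ru.
Crossovers in the se–ru interval produce the single-crossover classes + ru se and th + + (72 + 57 = 129) plus the double crossovers (19).
RF(se–ru) = (129 + 19) / 569 = 148/569 = 0.2601 → 26.0 centimorgans.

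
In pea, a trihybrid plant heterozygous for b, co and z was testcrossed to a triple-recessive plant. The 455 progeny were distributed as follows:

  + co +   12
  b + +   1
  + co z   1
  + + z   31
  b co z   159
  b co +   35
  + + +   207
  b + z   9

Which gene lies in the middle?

b

The two most frequent reciprocal classes, b co z and + + +, are the parental types, so the F1 was b co z / + + +.
The two rarest classes, + co z and b + +, are the double crossovers. Comparing them with the parentals, only the b allele has switched, so b is the middle locus and the order is co – b – z.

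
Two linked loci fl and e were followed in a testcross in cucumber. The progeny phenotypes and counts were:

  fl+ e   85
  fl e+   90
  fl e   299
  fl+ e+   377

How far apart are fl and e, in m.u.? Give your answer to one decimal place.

The two most frequent classes, fl+ e+ (377) and fl e (299), are the parental types, so the F1 was fl+ e+ / fl e.
The recombinant classes are fl+ e and fl e+: 85 + 90 = 175.
Recombination frequency = 175/851 = 0.2056 ≈ 20.6%, i.e. 20.6 m.u.

20.6 m.u.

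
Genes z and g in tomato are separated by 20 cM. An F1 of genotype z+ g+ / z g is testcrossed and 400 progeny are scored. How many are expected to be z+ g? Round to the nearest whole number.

A map distance of 20 cM corresponds to a recombination frequency of 0.200.
The F1 is z+ g+ / z g, so z+ g is a recombinant gamete class with expected frequency r/2 = 0.200/2 = 0.1000.
Expected number = 0.1000 × 400 = 40.00 ≈ 40.

40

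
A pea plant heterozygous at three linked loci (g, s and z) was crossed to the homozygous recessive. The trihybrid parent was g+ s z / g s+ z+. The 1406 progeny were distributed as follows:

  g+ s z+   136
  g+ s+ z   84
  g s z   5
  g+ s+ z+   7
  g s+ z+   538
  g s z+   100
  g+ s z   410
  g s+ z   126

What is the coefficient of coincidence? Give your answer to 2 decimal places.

The two rarest classes, g s z and g+ s+ z+, are the double crossovers. Comparing them with the parentals, only the g allele has switched, so g is the middle locus and the order is z – g – s.
z–g: (262 + 12)/1406 = 0.1949; g–s: (184 + 12)/1406 = 0.1394.
Expected DCO frequency = 0.1949 × 0.1394 ≈ 0.02717; observed = 12/1406 ≈ 0.00853.
Coefficient of coincidence = 0.00853/0.02717 ≈ 0.31.

0.31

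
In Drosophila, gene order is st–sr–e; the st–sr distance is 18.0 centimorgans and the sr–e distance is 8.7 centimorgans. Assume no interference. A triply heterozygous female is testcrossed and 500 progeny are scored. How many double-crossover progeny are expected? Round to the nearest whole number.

Map distances give recombination frequencies of 0.180 and 0.087 for the two intervals.
With no interference, expected double-crossover frequency = 0.180 × 0.087 = 0.01566.
Expected number = 0.01566 × 500 = 7.83 ≈ 8.

8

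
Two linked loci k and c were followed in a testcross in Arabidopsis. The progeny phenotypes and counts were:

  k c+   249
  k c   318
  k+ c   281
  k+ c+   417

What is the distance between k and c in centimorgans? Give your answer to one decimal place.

41.9 centimorgans

The two most frequent classes, k+ c+ (417) and k c (318), are the parental types, so the F1 was k+ c+ / k c.
The recombinant classes are k+ c and k c+: 281 + 249 = 530.
Recombination frequency = 530/1265 = 0.4190 ≈ 41.9%, i.e. 41.9 centimorgans.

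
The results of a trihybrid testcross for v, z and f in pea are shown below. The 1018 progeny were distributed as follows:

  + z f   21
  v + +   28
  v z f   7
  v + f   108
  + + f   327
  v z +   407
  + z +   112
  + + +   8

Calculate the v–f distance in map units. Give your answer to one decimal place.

23.1 map units

The two most frequent reciprocal classes, + + f and v z +, are the parental types, so the F1 was + + f / v z +.
The two rarest classes, + + + and v z f, are the double crossovers. Comparing them with the parentals, only the f allele has switched, so f is the middle locus and the order is v – f – z.
Crossovers in the v–f interval produce the single-crossover classes v + f and + z + (108 + 112 = 220) plus the double crossovers (15).
RF(v–f) = (220 + 15) / 1018 = 235/1018 = 0.2308 → 23.1 map units.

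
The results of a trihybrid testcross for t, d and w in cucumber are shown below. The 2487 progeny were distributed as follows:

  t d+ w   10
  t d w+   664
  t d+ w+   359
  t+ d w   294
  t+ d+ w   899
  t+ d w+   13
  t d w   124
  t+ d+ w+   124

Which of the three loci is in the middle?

The two most frequent reciprocal classes, t d w+ and t+ d+ w, are the parental types, so the F1 was t d w+ / t+ d+ w.
The two rarest classes, t+ d w+ and t d+ w, are the double crossovers. Comparing them with the parentals, only the t allele has switched, so t is the middle locus and the order is d – t – w.

t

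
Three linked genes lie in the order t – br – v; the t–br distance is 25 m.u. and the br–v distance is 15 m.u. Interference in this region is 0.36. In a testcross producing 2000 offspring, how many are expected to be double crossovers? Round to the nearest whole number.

Map distances give recombination frequencies of 0.250 and 0.150 for the two intervals.
With interference 0.36 (so coincidence = 0.64), expected double-crossover frequency = 0.250 × 0.150 × 0.64 = 0.02400.
Expected number = 0.02400 × 2000 = 48.00 ≈ 48.

48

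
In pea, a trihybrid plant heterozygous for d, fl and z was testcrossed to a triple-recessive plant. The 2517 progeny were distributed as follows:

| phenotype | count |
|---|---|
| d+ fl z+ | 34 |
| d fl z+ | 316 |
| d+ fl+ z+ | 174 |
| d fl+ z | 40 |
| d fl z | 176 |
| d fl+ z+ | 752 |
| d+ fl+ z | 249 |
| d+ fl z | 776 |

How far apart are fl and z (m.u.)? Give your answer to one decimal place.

The two most frequent reciprocal classes, d+ fl z and d fl+ z+, are the parental types, so the F1 was d+ fl z / d fl+ z+.
The two rarest classes, d+ fl z+ and d fl+ z, are the double crossovers. Comparing them with the parentals, only the z allele has switched, so z is the middle locus and the order is d – z – fl.
Crossovers in the z–fl interval produce the single-crossover classes d+ fl+ z and d fl z+ (249 + 316 = 565) plus the double crossovers (74).
RF(z–fl) = (565 + 74) / 2517 = 639/2517 = 0.2539 → 25.4 m.u.

25.4 m.u.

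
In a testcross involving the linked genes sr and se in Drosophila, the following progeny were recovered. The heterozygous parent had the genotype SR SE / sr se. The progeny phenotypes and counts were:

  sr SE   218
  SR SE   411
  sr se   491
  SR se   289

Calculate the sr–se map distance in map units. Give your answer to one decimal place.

36.0 map units

The recombinant classes are SR se and sr SE: 289 + 218 = 507.
Recombination frequency = 507/1409 = 0.3598 ≈ 36.0%, i.e. 36.0 map units.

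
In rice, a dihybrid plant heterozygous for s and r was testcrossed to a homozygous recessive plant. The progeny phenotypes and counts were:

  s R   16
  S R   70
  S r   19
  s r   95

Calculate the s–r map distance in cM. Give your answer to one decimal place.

The two most frequent classes, S R (70) and s r (95), are the parental types, so the F1 was S R / s r.
The recombinant classes are S r and s R: 19 + 16 = 35.
Recombination frequency = 35/200 = 0.1750 ≈ 17.5%, i.e. 17.5 cM.

17.5 cM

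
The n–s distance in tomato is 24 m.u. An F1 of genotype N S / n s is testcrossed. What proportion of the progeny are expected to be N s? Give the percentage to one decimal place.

12.0%

A map distance of 24 m.u. corresponds to a recombination frequency of 0.240.
The F1 is N S / n s, so N s is a recombinant gamete class with expected frequency r/2 = 0.240/2 = 0.1200.
That is 0.1200 = 12.0% of the progeny.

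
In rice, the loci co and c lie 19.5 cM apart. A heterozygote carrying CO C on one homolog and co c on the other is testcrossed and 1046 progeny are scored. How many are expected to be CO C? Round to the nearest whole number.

421

A map distance of 19.5 cM corresponds to a recombination frequency of 0.195.
The F1 is CO C / co c, so CO C is a parental gamete class with expected frequency (1 − r)/2 = 0.805/2 = 0.4025.
Expected number = 0.4025 × 1046 = 421.01 ≈ 421.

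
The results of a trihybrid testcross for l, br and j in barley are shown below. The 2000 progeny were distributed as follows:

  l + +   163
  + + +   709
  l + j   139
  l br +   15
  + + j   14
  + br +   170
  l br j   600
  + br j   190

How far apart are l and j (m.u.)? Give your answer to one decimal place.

The two most frequent reciprocal classes, + + + and l br j, are the parental types, so the F1 was + + + / l br j.
The two rarest classes, + + j and l br +, are the double crossovers. Comparing them with the parentals, only the j allele has switched, so j is the middle locus and the order is l – j – br.
Crossovers in the l–j interval produce the single-crossover classes l + + and + br j (163 + 190 = 353) plus the double crossovers (29).
RF(l–j) = (353 + 29) / 2000 = 382/2000 = 0.1910 → 19.1 m.u.

19.1 m.u.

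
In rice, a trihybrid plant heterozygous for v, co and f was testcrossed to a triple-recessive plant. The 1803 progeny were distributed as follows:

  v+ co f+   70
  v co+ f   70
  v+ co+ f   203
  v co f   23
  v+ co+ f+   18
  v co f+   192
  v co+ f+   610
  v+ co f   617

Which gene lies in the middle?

v

The two most frequent reciprocal classes, v co+ f+ and v+ co f, are the parental types, so the F1 was v co+ f+ / v+ co f.
The two rarest classes, v+ co+ f+ and v co f, are the double crossovers. Comparing them with the parentals, only the v allele has switched, so v is the middle locus and the order is co – v – f.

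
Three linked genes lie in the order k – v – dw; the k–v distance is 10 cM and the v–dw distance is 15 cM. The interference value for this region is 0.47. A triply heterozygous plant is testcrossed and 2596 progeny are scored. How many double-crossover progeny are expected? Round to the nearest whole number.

Map distances give recombination frequencies of 0.100 and 0.150 for the two intervals.
With interference 0.47 (so coincidence = 0.53), expected double-crossover frequency = 0.100 × 0.150 × 0.53 = 0.00795.
Expected number = 0.00795 × 2596 = 20.64 ≈ 21.

21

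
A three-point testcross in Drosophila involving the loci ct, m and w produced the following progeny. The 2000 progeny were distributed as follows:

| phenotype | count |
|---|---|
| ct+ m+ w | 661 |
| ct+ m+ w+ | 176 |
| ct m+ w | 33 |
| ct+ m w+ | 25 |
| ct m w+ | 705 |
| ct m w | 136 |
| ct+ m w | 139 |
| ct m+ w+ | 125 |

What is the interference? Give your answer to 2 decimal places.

The two most frequent reciprocal classes, ct m w+ and ct+ m+ w, are the parental types, so the F1 was ct m w+ / ct+ m+ w.
The two rarest classes, ct+ m w+ and ct m+ w, are the double crossovers. Comparing them with the parentals, only the ct allele has switched, so ct is the middle locus and the order is m – ct – w.
m–ct: (264 + 58)/2000 = 0.1610; ct–w: (312 + 58)/2000 = 0.1850.
Expected DCO frequency = 0.1610 × 0.1850 ≈ 0.02978; observed = 58/2000 ≈ 0.02900.
Coefficient of coincidence = 0.02900/0.02978 ≈ 0.97; interference = 1 − 0.97 = 0.03.

0.03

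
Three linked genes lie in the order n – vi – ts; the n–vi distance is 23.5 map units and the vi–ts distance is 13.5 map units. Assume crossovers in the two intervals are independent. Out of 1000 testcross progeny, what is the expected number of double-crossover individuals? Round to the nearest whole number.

Map distances give recombination frequencies of 0.235 and 0.135 for the two intervals.
With no interference, expected double-crossover frequency = 0.235 × 0.135 = 0.03173.
Expected number = 0.03173 × 1000 = 31.73 ≈ 32.

32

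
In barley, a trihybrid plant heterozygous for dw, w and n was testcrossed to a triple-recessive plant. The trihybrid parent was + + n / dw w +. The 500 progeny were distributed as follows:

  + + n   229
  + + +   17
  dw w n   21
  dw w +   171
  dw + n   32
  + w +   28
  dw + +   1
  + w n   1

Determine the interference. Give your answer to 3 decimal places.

The two rarest classes, + w n and dw + +, are the double crossovers. Comparing them with the parentals, only the w allele has switched, so w is the middle locus and the order is n – w – dw.
n–w: (38 + 2)/500 = 0.0800; w–dw: (60 + 2)/500 = 0.1240.
Expected DCO frequency = 0.0800 × 0.1240 ≈ 0.00992; observed = 2/500 ≈ 0.00400.
Coefficient of coincidence = 0.00400/0.00992 ≈ 0.403; interference = 1 − 0.403 = 0.597.

0.597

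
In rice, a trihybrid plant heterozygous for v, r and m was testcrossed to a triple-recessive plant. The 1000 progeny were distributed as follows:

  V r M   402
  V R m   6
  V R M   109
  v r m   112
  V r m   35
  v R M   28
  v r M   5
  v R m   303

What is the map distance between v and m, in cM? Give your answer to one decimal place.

The two most frequent reciprocal classes, v R m and V r M, are the parental types, so the F1 was v R m / V r M.
The two rarest classes, V R m and v r M, are the double crossovers. Comparing them with the parentals, only the v allele has switched, so v is the middle locus and the order is m – v – r.
Crossovers in the m–v interval produce the single-crossover classes v R M and V r m (28 + 35 = 63) plus the double crossovers (11).
RF(m–v) = (63 + 11) / 1000 = 74/1000 = 0.0740 → 7.4 cM.

7.4 cM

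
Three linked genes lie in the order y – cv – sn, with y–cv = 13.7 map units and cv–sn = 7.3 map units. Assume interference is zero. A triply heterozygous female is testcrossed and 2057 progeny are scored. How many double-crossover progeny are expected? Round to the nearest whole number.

Map distances give recombination frequencies of 0.137 and 0.073 for the two intervals.
With no interference, expected double-crossover frequency = 0.137 × 0.073 = 0.01000.
Expected number = 0.01000 × 2057 = 20.57 ≈ 21.

21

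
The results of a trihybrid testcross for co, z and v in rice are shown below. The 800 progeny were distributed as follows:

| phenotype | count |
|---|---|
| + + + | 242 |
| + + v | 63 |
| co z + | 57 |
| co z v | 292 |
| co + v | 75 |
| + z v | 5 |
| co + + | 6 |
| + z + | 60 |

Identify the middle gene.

The two most frequent reciprocal classes, + + + and co z v, are the parental types, so the F1 was + + + / co z v.
The two rarest classes, co + + and + z v, are the double crossovers. Comparing them with the parentals, only the co allele has switched, so co is the middle locus and the order is z – co – v.

co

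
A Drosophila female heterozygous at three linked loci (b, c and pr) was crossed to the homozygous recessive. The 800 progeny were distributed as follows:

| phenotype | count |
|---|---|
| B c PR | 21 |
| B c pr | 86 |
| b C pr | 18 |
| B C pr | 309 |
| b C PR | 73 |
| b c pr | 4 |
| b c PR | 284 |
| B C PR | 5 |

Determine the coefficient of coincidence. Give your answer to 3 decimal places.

0.893

The two most frequent reciprocal classes, b c PR and B C pr, are the parental types, so the F1 was b c PR / B C pr.
The two rarest classes, b c pr and B C PR, are the double crossovers. Comparing them with the parentals, only the pr allele has switched, so pr is the middle locus and the order is b – pr – c.
b–pr: (39 + 9)/800 = 0.0600; pr–c: (159 + 9)/800 = 0.2100.
Expected DCO frequency = 0.0600 × 0.2100 ≈ 0.01260; observed = 9/800 ≈ 0.01125.
Coefficient of coincidence = 0.01125/0.01260 ≈ 0.893.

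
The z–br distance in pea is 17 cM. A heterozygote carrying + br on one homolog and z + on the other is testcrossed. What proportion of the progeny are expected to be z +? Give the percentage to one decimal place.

A map distance of 17 cM corresponds to a recombination frequency of 0.170.
The F1 is + br / z +, so z + is a parental gamete class with expected frequency (1 − r)/2 = 0.830/2 = 0.4150.
That is 0.4150 = 41.5% of the progeny.

41.5%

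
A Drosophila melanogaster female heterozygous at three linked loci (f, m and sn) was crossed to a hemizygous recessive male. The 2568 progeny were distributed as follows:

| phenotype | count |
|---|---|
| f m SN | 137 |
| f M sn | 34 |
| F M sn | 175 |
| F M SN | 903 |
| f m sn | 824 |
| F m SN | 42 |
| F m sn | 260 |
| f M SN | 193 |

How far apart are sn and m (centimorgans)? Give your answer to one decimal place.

15.1 centimorgans

The two most frequent reciprocal classes, F M SN and f m sn, are the parental types, so the F1 was F M SN / f m sn.
The two rarest classes, F m SN and f M sn, are the double crossovers. Comparing them with the parentals, only the m allele has switched, so m is the middle locus and the order is sn – m – f.
Crossovers in the sn–m interval produce the single-crossover classes F M sn and f m SN (175 + 137 = 312) plus the double crossovers (76).
RF(sn–m) = (312 + 76) / 2568 = 388/2568 = 0.1511 → 15.1 centimorgans.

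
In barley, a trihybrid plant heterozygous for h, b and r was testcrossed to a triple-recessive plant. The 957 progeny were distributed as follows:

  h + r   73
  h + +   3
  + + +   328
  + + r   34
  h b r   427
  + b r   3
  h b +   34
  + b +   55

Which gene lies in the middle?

The two most frequent reciprocal classes, h b r and + + +, are the parental types, so the F1 was h b r / + + +.
The two rarest classes, + b r and h + +, are the double crossovers. Comparing them with the parentals, only the h allele has switched, so h is the middle locus and the order is b – h – r.

h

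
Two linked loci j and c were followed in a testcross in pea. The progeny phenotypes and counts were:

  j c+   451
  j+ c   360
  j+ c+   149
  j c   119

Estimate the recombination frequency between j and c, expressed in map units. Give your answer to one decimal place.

The two most frequent classes, j+ c (360) and j c+ (451), are the parental types, so the F1 was j+ c / j c+.
The recombinant classes are j+ c+ and j c: 149 + 119 = 268.
Recombination frequency = 268/1079 = 0.2484 ≈ 24.8%, i.e. 24.8 map units.

24.8 map units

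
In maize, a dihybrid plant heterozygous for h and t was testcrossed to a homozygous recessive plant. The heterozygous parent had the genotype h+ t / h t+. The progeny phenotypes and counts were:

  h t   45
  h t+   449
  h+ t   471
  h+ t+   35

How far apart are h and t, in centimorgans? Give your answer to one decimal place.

The recombinant classes are h+ t+ and h t: 35 + 45 = 80.
Recombination frequency = 80/1000 = 0.0800 ≈ 8.0%, i.e. 8.0 centimorgans.

8.0 centimorgans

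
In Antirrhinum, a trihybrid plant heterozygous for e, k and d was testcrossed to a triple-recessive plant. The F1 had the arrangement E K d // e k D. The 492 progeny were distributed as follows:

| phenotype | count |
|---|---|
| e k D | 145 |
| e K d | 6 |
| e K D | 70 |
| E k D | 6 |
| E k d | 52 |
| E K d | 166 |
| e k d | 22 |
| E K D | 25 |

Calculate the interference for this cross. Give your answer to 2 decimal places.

The two rarest classes, e K d and E k D, are the double crossovers. Comparing them with the parentals, only the e allele has switched, so e is the middle locus and the order is d – e – k.
d–e: (47 + 12)/492 = 0.1199; e–k: (122 + 12)/492 = 0.2724.
Expected DCO frequency = 0.1199 × 0.2724 ≈ 0.03266; observed = 12/492 ≈ 0.02439.
Coefficient of coincidence = 0.02439/0.03266 ≈ 0.75; interference = 1 − 0.75 = 0.25.

0.25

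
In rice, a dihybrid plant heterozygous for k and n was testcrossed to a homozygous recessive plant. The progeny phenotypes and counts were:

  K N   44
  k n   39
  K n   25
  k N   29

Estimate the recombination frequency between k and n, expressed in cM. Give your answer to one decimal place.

39.4 cM

The two most frequent classes, K N (44) and k n (39), are the parental types, so the F1 was K N / k n.
The recombinant classes are K n and k N: 25 + 29 = 54.
Recombination frequency = 54/137 = 0.3942 ≈ 39.4%, i.e. 39.4 cM.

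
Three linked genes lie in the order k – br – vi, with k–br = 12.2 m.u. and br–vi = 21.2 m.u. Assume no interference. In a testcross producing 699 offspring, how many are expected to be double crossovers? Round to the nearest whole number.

18

Map distances give recombination frequencies of 0.122 and 0.212 for the two intervals.
With no interference, expected double-crossover frequency = 0.122 × 0.212 = 0.02586.
Expected number = 0.02586 × 699 = 18.08 ≈ 18.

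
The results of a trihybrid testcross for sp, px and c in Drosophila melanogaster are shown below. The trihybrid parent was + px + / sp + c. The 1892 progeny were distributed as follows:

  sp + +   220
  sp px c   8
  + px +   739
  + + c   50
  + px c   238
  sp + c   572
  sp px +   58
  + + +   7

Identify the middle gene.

px

The two rarest classes, + + + and sp px c, are the double crossovers. Comparing them with the parentals, only the px allele has switched, so px is the middle locus and the order is c – px – sp.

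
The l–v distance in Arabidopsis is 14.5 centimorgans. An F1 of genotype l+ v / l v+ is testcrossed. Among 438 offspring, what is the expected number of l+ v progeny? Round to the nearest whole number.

187

A map distance of 14.5 centimorgans corresponds to a recombination frequency of 0.145.
The F1 is l+ v / l v+, so l+ v is a parental gamete class with expected frequency (1 − r)/2 = 0.855/2 = 0.4275.
Expected number = 0.4275 × 438 = 187.25 ≈ 187.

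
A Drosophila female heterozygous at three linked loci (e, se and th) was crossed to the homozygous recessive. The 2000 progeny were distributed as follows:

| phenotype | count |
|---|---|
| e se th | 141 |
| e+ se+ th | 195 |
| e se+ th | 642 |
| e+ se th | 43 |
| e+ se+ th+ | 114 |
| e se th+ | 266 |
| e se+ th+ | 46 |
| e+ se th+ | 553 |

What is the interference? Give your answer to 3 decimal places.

0.059

The two most frequent reciprocal classes, e+ se th+ and e se+ th, are the parental types, so the F1 was e+ se th+ / e se+ th.
The two rarest classes, e+ se th and e se+ th+, are the double crossovers. Comparing them with the parentals, only the th allele has switched, so th is the middle locus and the order is se – th – e.
se–th: (255 + 89)/2000 = 0.1720; th–e: (461 + 89)/2000 = 0.2750.
Expected DCO frequency = 0.1720 × 0.2750 ≈ 0.04730; observed = 89/2000 ≈ 0.04450.
Coefficient of coincidence = 0.04450/0.04730 ≈ 0.941; interference = 1 − 0.941 = 0.059.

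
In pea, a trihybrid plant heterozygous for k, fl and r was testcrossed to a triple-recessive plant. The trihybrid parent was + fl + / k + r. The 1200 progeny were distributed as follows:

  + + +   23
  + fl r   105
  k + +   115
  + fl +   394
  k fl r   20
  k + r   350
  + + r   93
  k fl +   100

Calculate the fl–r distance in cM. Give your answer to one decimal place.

The two rarest classes, + + + and k fl r, are the double crossovers. Comparing them with the parentals, only the fl allele has switched, so fl is the middle locus and the order is k – fl – r.
Crossovers in the fl–r interval produce the single-crossover classes + fl r and k + + (105 + 115 = 220) plus the double crossovers (43).
RF(fl–r) = (220 + 43) / 1200 = 263/1200 = 0.2192 → 21.9 cM.

21.9 cM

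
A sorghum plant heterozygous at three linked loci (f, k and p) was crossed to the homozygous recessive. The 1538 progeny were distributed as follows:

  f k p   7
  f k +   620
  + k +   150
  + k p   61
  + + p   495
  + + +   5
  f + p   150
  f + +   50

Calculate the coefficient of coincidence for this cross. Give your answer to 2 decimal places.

The two most frequent reciprocal classes, f k + and + + p, are the parental types, so the F1 was f k + / + + p.
The two rarest classes, f k p and + + +, are the double crossovers. Comparing them with the parentals, only the p allele has switched, so p is the middle locus and the order is k – p – f.
k–p: (111 + 12)/1538 = 0.0800; p–f: (300 + 12)/1538 = 0.2029.
Expected DCO frequency = 0.0800 × 0.2029 ≈ 0.01623; observed = 12/1538 ≈ 0.00780.
Coefficient of coincidence = 0.00780/0.01623 ≈ 0.48.

0.48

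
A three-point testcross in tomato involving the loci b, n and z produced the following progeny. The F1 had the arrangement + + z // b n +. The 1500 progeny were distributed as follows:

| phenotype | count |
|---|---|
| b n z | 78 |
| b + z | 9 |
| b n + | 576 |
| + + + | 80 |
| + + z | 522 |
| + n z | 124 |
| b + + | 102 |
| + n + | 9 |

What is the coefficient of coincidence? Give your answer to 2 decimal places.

0.63

The two rarest classes, b + z and + n +, are the double crossovers. Comparing them with the parentals, only the b allele has switched, so b is the middle locus and the order is n – b – z.
n–b: (226 + 18)/1500 = 0.1627; b–z: (158 + 18)/1500 = 0.1173.
Expected DCO frequency = 0.1627 × 0.1173 ≈ 0.01908; observed = 18/1500 ≈ 0.01200.
Coefficient of coincidence = 0.01200/0.01908 ≈ 0.63.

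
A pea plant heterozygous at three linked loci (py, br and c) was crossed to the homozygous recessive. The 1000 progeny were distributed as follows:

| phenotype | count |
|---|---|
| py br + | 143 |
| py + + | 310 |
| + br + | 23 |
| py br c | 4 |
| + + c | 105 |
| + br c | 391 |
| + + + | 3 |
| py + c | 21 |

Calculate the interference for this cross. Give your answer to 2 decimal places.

0.46

The two most frequent reciprocal classes, + br c and py + +, are the parental types, so the F1 was + br c / py + +.
The two rarest classes, py br c and + + +, are the double crossovers. Comparing them with the parentals, only the py allele has switched, so py is the middle locus and the order is c – py – br.
c–py: (44 + 7)/1000 = 0.0510; py–br: (248 + 7)/1000 = 0.2550.
Expected DCO frequency = 0.0510 × 0.2550 ≈ 0.01300; observed = 7/1000 ≈ 0.00700.
Coefficient of coincidence = 0.00700/0.01300 ≈ 0.54; interference = 1 − 0.54 = 0.46.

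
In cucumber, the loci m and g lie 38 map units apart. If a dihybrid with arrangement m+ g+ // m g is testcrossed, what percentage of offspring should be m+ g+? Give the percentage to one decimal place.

A map distance of 38 map units corresponds to a recombination frequency of 0.380.
The F1 is m+ g+ / m g, so m+ g+ is a parental gamete class with expected frequency (1 − r)/2 = 0.620/2 = 0.3100.
That is 0.3100 = 31.0% of the progeny.

31.0%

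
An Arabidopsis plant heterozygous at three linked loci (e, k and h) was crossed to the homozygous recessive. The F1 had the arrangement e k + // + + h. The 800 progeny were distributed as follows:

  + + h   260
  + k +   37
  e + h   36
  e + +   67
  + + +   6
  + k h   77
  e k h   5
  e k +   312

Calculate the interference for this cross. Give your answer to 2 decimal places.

0.32

The two rarest classes, e k h and + + +, are the double crossovers. Comparing them with the parentals, only the h allele has switched, so h is the middle locus and the order is k – h – e.
k–h: (144 + 11)/800 = 0.1938; h–e: (73 + 11)/800 = 0.1050.
Expected DCO frequency = 0.1938 × 0.1050 ≈ 0.02035; observed = 11/800 ≈ 0.01375.
Coefficient of coincidence = 0.01375/0.02035 ≈ 0.68; interference = 1 − 0.68 = 0.32.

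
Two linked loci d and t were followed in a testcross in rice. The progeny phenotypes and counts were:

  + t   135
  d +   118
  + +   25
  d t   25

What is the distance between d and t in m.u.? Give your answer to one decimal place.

16.5 m.u.

The two most frequent classes, + t (135) and d + (118), are the parental types, so the F1 was + t / d +.
The recombinant classes are + + and d t: 25 + 25 = 50.
Recombination frequency = 50/303 = 0.1650 ≈ 16.5%, i.e. 16.5 m.u.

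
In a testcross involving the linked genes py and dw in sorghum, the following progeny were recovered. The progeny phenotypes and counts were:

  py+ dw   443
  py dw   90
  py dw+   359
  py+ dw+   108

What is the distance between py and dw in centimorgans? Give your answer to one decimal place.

The two most frequent classes, py+ dw (443) and py dw+ (359), are the parental types, so the F1 was py+ dw / py dw+.
The recombinant classes are py+ dw+ and py dw: 108 + 90 = 198.
Recombination frequency = 198/1000 = 0.1980 ≈ 19.8%, i.e. 19.8 centimorgans.

19.8 centimorgans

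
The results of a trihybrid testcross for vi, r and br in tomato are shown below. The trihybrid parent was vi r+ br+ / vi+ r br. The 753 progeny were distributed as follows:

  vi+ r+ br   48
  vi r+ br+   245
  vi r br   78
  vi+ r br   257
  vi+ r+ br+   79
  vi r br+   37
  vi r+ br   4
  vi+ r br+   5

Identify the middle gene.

The two rarest classes, vi r+ br and vi+ r br+, are the double crossovers. Comparing them with the parentals, only the br allele has switched, so br is the middle locus and the order is r – br – vi.

br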